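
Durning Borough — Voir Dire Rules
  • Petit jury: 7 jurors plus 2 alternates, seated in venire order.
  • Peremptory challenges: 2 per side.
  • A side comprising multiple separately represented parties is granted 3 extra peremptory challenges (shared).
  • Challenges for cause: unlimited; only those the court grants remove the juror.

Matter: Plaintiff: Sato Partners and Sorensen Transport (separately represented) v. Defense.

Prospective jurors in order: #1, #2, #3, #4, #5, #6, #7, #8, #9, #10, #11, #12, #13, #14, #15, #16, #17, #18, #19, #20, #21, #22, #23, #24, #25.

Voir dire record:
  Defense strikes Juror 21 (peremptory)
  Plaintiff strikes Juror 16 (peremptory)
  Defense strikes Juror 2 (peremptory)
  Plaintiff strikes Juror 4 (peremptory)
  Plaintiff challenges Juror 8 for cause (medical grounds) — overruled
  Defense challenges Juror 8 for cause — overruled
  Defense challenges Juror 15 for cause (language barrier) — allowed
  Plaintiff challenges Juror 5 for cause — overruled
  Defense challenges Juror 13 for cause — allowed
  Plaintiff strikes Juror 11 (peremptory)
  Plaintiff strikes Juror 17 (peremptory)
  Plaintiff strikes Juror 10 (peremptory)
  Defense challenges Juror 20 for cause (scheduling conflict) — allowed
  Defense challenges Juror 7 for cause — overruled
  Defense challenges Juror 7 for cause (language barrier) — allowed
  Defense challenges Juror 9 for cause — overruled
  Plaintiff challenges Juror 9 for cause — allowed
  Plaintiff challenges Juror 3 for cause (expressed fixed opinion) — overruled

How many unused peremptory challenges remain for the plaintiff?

0

Plaintiff allotment: 2 base + 3 multi-party = 5.
Plaintiff peremptories used: #16, #4, #11, #17, #10 — 5 (for-cause on #8, #5, #9, #3 don't count).
Remaining: 5 − 5 = 0.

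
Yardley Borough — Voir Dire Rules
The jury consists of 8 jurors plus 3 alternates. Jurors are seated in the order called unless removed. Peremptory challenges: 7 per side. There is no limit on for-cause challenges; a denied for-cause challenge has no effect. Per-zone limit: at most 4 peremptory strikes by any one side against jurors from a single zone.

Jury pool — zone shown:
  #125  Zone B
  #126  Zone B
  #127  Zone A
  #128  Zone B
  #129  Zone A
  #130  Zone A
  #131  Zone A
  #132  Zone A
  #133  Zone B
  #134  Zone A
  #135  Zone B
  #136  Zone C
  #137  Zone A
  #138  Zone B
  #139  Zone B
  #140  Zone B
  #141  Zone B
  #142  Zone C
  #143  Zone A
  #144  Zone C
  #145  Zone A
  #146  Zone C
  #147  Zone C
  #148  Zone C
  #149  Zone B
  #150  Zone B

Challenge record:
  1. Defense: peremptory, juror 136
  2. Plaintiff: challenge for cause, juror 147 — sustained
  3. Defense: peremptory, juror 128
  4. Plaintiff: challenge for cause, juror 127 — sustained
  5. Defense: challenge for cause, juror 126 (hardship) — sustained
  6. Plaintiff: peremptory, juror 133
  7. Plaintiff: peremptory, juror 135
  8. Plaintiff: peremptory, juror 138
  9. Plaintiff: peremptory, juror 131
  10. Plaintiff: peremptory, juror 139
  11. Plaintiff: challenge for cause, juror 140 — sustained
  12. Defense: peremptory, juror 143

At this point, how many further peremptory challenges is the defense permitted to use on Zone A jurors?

3

Defense peremptories so far: #136, #128, #143 — 3 of 7 used, 4 left overall.
Against Zone A: #143 — 1 used; per-zone cap 4 leaves 3.
Binding limit: min(4, 3) = 3.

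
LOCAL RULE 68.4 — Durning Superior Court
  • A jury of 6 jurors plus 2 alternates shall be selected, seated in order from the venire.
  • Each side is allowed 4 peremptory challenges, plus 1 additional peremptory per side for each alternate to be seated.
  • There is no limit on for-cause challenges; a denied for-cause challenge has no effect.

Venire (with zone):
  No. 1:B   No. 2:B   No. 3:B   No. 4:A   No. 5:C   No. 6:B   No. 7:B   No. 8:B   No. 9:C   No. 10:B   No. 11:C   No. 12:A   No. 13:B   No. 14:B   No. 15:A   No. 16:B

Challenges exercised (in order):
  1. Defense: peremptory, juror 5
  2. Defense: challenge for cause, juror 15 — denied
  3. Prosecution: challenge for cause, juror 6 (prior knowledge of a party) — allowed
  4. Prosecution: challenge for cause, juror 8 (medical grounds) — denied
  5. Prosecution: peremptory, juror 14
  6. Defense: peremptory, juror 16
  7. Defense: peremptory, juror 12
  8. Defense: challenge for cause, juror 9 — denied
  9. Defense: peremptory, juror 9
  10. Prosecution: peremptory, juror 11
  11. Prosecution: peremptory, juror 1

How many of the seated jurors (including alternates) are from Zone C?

Removed: #1, #5, #6, #9, #11, #12, #14, #16.
Seated (8 incl. alternates): #2, #3, #4, #7, #8, #10, #13, #15.
None of those are in Zone C → 0.

0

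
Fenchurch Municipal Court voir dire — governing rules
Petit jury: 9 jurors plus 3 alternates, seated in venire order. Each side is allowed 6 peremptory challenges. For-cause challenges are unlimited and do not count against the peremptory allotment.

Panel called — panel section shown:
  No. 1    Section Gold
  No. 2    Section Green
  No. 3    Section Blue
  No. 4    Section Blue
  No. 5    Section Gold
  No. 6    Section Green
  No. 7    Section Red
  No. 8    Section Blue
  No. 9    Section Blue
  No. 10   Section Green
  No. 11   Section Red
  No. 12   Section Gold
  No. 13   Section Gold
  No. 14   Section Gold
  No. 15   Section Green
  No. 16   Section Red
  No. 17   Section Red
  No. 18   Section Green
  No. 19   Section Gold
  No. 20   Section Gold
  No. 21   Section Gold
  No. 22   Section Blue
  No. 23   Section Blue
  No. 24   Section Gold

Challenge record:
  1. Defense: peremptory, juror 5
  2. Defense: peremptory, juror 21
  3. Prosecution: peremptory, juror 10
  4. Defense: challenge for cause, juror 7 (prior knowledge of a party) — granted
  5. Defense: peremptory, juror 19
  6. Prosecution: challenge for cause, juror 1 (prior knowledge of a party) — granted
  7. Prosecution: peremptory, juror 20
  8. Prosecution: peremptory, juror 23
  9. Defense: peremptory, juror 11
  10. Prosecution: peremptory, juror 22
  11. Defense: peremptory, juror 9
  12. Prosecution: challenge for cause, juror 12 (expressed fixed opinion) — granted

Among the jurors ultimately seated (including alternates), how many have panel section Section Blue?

Removed: #1, #5, #7, #9, #10, #11, #12, #19, #20, #21, #22, #23.
Seated (12 incl. alternates): #2, #3, #4, #6, #8, #13, #14, #15, #16, #17, #18, #24.
Of those, in Section Blue: #3, #4, #8 → 3.

3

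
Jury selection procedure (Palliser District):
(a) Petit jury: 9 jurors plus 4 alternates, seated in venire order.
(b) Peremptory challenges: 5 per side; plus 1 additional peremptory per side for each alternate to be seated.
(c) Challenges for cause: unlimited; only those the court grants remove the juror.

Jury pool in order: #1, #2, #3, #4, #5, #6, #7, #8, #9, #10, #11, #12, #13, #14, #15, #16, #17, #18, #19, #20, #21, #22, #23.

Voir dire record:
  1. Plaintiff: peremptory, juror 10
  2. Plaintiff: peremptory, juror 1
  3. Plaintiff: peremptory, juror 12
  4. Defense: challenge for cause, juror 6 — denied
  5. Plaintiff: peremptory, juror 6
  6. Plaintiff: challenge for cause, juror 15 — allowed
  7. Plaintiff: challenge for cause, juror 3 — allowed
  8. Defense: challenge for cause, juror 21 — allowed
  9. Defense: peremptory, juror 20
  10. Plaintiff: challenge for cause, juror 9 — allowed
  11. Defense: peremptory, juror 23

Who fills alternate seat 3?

19

Removed: #1, #3, #6, #9, #10, #12, #15, #20, #21, #23.
Filling seats in venire order through position 12: #2, #4, #5, #7, #8, #11, #13, #14, #16, #17, #18, #19.
So alternate 3 is #19.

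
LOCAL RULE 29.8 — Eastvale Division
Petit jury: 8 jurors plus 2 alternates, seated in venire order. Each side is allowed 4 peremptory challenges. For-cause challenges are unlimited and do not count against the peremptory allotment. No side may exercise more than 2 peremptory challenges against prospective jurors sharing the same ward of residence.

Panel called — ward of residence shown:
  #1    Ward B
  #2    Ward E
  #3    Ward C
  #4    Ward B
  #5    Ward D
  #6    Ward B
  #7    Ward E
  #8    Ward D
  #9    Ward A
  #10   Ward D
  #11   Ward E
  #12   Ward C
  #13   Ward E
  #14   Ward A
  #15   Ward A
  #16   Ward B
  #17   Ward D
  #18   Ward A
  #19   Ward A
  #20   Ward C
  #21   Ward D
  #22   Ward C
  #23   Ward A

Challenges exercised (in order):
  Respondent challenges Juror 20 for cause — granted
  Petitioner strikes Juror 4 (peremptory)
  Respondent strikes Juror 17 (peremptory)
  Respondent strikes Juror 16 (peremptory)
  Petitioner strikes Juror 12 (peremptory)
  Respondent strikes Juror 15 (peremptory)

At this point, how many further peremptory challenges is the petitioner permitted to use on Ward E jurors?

Petitioner peremptories so far: #4, #12 — 2 of 4 used, 2 left overall.
Against Ward E: none yet — per-ward cap 2 leaves 2.
Binding limit: min(2, 2) = 2.

2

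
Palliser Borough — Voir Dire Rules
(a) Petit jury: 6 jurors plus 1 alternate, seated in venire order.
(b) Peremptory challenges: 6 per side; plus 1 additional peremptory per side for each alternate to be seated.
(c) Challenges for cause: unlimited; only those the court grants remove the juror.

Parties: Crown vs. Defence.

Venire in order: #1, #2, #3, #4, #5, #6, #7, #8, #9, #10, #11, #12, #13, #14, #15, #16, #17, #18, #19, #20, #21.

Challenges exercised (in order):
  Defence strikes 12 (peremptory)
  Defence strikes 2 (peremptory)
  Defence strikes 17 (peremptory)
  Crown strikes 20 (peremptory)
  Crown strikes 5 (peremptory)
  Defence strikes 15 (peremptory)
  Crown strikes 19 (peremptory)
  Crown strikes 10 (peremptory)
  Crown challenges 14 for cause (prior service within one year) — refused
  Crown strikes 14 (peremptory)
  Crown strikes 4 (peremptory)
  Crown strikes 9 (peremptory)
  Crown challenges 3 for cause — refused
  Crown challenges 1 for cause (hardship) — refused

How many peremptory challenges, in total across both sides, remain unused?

3

Crown allotment: 6 base + 1 × 1 alternate = 7. Defence allotment: 6 base + 1 × 1 alternate = 7.
Crown peremptories used: #20, #5, #19, #10, #14, #4, #9 — 7 (for-cause on #14, #3, #1 don't count).
Defence peremptories used: #12, #2, #17, #15 — 4.
Remaining: (7 − 7) + (7 − 4) = 3.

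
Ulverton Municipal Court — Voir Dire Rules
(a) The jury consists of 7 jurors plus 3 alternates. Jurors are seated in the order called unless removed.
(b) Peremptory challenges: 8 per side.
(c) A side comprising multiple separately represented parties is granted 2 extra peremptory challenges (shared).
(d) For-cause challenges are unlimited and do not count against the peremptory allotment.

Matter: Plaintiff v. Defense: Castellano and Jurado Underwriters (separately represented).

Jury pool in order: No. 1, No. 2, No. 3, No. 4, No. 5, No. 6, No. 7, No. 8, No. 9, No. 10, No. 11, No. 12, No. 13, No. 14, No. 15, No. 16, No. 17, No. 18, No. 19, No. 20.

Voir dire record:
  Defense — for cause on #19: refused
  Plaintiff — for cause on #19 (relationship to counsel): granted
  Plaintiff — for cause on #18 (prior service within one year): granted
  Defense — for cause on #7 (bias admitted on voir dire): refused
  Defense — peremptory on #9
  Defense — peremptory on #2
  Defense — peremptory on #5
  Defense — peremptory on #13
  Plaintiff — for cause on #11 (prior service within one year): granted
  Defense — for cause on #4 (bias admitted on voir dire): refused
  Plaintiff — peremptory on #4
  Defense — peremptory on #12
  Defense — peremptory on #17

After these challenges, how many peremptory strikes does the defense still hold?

Defense allotment: 8 base + 2 multi-party = 10.
Defense peremptories used: #9, #2, #5, #13, #12, #17 — 6 (for-cause on #19, #7, #4 don't count).
Remaining: 10 − 6 = 4.

4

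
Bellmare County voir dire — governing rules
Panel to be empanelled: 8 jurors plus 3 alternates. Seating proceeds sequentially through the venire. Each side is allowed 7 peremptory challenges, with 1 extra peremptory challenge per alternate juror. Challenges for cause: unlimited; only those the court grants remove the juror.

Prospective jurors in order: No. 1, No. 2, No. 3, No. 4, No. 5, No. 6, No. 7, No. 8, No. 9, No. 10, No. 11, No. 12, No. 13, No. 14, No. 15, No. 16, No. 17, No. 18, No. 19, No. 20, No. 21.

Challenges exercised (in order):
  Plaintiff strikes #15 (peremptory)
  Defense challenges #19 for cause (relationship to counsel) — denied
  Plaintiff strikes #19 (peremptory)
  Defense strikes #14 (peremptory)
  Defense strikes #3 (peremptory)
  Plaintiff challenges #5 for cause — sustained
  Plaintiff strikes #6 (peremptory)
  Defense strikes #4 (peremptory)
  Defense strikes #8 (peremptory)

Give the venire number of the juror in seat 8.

Removed: #3, #4, #5, #6, #8, #14, #15, #19.
Seating in order: seats 1–8 → #1, #2, #7, #9, #10, #11, #12, #13; alternates → #16, #17, #18.
So seat 8 is #13.

13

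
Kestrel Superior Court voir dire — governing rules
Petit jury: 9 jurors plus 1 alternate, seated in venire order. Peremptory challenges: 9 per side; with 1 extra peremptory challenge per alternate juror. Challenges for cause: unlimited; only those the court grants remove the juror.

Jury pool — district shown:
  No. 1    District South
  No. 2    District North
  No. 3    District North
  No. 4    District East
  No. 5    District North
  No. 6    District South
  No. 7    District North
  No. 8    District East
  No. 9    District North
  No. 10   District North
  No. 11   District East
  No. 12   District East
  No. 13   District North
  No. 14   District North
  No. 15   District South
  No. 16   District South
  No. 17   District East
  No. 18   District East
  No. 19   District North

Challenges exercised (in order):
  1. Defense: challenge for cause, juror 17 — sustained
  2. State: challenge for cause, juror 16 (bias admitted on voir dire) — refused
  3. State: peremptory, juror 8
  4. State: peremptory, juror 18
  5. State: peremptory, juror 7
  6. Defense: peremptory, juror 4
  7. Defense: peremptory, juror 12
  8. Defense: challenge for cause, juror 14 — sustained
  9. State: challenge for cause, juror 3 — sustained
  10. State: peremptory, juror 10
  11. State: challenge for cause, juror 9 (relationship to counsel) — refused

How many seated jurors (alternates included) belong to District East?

Removed: #3, #4, #7, #8, #10, #12, #14, #17, #18.
Seated (10 incl. alternates): #1, #2, #5, #6, #9, #11, #13, #15, #16, #19.
Of those, in District East: #11 → 1.

1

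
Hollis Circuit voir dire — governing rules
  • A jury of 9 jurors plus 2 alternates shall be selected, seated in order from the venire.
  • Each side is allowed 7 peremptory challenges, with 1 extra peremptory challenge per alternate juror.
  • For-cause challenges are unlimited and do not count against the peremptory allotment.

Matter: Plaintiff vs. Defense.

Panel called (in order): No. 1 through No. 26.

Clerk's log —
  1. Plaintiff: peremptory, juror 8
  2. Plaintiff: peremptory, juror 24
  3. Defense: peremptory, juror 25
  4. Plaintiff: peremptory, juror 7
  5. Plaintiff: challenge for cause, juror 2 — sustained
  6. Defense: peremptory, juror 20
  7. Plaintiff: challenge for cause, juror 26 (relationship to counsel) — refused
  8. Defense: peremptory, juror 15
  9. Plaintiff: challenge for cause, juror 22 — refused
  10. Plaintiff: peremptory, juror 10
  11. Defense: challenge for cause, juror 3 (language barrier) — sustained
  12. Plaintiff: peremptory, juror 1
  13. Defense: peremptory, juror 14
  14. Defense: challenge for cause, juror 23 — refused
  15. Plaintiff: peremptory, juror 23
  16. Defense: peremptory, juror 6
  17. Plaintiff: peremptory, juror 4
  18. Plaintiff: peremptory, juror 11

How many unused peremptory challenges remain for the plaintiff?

Plaintiff allotment: 7 base + 1 × 2 alternates = 9.
Plaintiff peremptories used: #8, #24, #7, #10, #1, #23, #4, #11 — 8 (for-cause on #2, #26, #22 don't count).
Remaining: 9 − 8 = 1.

1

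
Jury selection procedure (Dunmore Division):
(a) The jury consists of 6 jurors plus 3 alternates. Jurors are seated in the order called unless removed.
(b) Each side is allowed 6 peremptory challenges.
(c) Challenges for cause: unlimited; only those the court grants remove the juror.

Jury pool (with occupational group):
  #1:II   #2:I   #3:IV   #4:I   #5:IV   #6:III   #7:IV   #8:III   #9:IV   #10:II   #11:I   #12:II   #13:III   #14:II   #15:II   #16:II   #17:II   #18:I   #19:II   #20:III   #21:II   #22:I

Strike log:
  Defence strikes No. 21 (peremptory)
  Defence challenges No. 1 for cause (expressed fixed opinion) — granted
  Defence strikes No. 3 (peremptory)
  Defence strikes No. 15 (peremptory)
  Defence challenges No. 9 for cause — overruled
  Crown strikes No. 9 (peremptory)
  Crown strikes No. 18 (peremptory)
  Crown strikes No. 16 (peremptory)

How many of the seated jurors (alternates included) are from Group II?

Removed: #1, #3, #9, #15, #16, #18, #21.
Seated (9 incl. alternates): #2, #4, #5, #6, #7, #8, #10, #11, #12.
Of those, in Group II: #10, #12 → 2.

2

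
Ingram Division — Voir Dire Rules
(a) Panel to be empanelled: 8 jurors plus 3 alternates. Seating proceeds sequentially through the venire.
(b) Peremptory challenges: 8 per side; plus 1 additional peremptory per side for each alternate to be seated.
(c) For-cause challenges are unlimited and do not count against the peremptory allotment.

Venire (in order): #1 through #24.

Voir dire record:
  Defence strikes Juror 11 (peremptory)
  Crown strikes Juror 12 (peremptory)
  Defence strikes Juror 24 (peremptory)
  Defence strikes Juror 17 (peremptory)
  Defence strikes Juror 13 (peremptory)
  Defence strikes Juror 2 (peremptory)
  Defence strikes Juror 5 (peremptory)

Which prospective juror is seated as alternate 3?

Removed: #2, #5, #11, #12, #13, #17, #24.
Seating in order: seats 1–8 → #1, #3, #4, #6, #7, #8, #9, #10; alternates → #14, #15, #16.
So alternate 3 is #16.

16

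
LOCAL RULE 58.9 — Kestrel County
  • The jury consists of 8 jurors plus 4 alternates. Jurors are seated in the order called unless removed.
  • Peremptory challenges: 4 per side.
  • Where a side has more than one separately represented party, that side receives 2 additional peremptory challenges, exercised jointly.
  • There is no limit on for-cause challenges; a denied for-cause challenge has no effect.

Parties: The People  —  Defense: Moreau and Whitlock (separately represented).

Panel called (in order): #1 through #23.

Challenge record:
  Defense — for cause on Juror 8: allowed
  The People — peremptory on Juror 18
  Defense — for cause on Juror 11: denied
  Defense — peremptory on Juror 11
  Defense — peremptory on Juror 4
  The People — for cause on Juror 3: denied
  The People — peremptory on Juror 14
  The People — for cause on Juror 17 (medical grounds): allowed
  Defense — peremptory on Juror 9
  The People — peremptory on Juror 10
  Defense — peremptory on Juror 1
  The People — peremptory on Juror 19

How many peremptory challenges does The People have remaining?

0

The People allotment: 4.
The People peremptories used: #18, #14, #10, #19 — 4 (for-cause on #3, #17 don't count).
Remaining: 4 − 4 = 0.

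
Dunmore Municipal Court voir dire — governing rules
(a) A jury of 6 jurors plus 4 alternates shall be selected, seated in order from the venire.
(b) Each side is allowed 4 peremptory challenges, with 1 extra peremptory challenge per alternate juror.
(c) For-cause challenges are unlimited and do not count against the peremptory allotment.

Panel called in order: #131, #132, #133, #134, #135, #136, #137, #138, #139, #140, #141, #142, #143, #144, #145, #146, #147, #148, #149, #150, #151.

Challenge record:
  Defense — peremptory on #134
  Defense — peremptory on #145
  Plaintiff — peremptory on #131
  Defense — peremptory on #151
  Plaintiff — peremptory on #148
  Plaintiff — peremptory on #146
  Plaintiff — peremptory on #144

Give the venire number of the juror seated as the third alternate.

Removed: #131, #134, #144, #145, #146, #148, #151.
Filling seats in venire order through position 9: #132, #133, #135, #136, #137, #138, #139, #140, #141.
So alternate 3 is #141.

141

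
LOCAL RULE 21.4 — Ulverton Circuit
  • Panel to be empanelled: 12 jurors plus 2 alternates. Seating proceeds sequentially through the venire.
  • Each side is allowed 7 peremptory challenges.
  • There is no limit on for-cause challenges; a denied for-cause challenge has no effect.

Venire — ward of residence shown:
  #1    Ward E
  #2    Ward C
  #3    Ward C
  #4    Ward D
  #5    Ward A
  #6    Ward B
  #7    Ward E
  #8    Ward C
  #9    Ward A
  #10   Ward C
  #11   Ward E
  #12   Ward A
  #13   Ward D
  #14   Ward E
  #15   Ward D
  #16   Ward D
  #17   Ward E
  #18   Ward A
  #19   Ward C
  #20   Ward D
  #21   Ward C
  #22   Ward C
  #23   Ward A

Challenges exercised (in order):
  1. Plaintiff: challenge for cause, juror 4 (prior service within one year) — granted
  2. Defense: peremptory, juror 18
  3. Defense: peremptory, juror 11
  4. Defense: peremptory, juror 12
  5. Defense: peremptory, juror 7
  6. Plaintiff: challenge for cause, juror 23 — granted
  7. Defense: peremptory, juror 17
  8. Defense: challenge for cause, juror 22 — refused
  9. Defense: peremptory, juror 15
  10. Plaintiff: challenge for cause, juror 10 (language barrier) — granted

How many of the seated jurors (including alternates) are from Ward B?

Removed: #4, #7, #10, #11, #12, #15, #17, #18, #23.
Seated (14 incl. alternates): #1, #2, #3, #5, #6, #8, #9, #13, #14, #16, #19, #20, #21, #22.
Of those, in Ward B: #6 → 1.

1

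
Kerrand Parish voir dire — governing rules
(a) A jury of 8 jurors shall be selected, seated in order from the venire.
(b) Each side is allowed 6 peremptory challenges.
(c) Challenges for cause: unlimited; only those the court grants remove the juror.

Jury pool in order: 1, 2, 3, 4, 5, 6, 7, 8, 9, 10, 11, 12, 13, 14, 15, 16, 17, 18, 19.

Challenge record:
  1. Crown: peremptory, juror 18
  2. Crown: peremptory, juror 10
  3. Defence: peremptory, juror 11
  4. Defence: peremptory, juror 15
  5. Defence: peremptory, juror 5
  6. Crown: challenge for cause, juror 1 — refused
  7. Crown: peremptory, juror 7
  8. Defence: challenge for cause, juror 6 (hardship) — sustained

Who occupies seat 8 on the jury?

13

Removed: #5, #6, #7, #10, #11, #15, #18. (#1 stays — for-cause denied.)
Filling seats in venire order through position 8: #1, #2, #3, #4, #8, #9, #12, #13.
So seat 8 is #13.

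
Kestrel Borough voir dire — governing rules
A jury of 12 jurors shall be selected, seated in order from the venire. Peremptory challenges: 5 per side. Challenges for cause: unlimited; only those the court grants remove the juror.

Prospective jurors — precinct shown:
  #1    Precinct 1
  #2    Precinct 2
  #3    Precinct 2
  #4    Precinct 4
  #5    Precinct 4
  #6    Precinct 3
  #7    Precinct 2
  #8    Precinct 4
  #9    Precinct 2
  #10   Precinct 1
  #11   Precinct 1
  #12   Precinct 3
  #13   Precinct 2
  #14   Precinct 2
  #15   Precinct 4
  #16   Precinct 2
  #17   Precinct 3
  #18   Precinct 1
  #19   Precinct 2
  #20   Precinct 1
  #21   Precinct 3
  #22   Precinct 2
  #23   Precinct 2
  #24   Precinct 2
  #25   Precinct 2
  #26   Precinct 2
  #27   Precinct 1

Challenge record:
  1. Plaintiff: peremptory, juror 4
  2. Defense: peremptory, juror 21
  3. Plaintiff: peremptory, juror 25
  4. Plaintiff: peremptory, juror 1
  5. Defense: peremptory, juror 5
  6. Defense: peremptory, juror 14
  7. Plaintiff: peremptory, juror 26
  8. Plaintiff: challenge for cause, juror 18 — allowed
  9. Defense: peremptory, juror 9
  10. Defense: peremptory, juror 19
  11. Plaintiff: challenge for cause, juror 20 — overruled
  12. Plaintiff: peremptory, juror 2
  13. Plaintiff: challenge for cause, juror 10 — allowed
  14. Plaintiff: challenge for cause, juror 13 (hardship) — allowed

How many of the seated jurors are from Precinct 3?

3

Removed: #1, #2, #4, #5, #9, #10, #13, #14, #18, #19, #21, #25, #26.
Seated jurors 1–12: #3, #6, #7, #8, #11, #12, #15, #16, #17, #20, #22, #23.
Of those, in Precinct 3: #6, #12, #17 → 3.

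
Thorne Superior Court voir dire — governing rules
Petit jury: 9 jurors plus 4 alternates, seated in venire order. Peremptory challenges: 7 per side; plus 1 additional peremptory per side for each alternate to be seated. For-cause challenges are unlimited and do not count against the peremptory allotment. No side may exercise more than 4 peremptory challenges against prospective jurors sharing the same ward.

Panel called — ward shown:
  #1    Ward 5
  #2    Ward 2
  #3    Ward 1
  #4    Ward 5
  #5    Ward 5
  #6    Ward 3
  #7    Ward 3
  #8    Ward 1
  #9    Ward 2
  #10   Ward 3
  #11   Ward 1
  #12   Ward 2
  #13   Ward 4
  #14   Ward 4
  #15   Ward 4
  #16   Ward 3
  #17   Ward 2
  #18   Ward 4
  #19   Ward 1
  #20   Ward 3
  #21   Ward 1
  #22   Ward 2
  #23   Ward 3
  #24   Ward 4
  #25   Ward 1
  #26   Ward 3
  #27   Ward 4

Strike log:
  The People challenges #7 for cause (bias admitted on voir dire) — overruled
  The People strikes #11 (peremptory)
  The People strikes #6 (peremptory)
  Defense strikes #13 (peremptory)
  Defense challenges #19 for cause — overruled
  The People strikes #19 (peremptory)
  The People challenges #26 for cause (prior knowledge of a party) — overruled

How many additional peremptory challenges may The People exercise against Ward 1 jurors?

2

The People peremptories so far: #11, #6, #19 — 3 of 11 used, 8 left overall.
Against Ward 1: #11, #19 — 2 used; per-ward cap 4 leaves 2.
Binding limit: min(8, 2) = 2.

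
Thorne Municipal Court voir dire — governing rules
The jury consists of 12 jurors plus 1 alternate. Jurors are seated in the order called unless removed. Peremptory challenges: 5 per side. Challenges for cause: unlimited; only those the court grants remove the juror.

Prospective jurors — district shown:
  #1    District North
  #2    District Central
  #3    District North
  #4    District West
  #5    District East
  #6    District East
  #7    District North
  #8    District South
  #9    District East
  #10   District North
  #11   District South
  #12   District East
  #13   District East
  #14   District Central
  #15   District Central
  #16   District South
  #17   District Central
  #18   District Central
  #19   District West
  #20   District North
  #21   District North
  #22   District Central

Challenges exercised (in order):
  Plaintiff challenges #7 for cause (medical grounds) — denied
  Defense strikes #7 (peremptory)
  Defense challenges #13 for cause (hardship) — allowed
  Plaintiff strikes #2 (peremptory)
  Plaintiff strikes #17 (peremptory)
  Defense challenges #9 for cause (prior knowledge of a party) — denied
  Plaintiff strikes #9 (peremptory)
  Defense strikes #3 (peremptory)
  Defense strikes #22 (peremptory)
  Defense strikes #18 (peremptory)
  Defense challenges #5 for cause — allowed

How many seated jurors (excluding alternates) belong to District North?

Removed: #2, #3, #5, #7, #9, #13, #17, #18, #22.
Seated jurors 1–12: #1, #4, #6, #8, #10, #11, #12, #14, #15, #16, #19, #20 (alternates #21 not counted).
Of those, in District North: #1, #10, #20 → 3.

3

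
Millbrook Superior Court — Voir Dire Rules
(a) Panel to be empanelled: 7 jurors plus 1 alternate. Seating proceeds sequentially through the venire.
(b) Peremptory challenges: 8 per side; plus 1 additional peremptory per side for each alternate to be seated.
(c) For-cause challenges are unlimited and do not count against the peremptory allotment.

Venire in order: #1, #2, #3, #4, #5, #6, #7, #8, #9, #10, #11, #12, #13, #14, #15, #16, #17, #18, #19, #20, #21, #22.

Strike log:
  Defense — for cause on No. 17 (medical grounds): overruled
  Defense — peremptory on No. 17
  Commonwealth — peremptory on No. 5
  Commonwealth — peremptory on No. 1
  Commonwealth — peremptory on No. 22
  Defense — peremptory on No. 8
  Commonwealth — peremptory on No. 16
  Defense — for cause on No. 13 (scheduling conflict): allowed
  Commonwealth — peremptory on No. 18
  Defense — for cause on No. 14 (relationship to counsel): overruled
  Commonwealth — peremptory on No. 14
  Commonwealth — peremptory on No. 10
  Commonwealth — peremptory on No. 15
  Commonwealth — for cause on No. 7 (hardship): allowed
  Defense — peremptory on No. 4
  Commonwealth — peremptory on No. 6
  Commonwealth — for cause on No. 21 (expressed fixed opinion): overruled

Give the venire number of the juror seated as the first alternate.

Removed: #1, #4, #5, #6, #7, #8, #10, #13, #14, #15, #16, #17, #18, #22. (#21 stays — for-cause denied.)
Seating in order: seats 1–7 → #2, #3, #9, #11, #12, #19, #20; alternates → #21.
So alternate 1 is #21.

21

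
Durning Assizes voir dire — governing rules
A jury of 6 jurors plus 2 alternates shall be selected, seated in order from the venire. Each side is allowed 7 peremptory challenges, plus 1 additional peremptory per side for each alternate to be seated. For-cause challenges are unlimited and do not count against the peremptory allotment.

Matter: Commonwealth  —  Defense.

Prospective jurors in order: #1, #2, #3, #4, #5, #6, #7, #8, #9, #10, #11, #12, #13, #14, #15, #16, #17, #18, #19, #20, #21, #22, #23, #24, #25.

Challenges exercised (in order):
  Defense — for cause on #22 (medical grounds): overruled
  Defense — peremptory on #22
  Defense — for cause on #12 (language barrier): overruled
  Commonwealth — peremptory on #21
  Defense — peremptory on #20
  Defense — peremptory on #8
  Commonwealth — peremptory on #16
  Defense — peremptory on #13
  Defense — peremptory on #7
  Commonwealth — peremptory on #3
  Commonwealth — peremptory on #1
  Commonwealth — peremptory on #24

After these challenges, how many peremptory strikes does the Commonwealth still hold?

Commonwealth allotment: 7 base + 1 × 2 alternates = 9.
Commonwealth peremptories used: #21, #16, #3, #1, #24 — 5.
Remaining: 9 − 5 = 4.

4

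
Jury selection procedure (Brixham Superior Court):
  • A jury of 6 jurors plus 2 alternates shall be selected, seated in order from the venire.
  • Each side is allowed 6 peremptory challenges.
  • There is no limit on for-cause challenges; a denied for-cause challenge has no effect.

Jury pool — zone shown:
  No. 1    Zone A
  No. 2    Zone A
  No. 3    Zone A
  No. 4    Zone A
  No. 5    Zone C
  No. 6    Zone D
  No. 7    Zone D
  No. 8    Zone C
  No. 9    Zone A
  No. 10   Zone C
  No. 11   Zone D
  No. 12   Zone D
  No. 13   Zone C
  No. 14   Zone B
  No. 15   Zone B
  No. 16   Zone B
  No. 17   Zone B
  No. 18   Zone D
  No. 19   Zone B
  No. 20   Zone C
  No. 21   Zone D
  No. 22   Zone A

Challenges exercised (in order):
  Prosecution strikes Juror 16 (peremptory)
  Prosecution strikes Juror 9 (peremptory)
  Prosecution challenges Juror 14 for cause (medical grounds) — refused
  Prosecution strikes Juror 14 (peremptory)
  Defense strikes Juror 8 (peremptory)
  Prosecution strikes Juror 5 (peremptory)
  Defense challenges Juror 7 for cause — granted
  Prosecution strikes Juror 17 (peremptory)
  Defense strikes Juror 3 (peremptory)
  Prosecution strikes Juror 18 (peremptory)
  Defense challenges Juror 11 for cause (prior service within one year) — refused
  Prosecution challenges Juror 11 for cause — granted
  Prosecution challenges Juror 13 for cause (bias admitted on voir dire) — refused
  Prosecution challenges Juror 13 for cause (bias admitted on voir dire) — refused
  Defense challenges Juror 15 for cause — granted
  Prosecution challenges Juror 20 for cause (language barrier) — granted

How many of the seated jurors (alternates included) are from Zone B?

1

Removed: #3, #5, #7, #8, #9, #11, #14, #15, #16, #17, #18, #20.
Seated (8 incl. alternates): #1, #2, #4, #6, #10, #12, #13, #19.
Of those, in Zone B: #19 → 1.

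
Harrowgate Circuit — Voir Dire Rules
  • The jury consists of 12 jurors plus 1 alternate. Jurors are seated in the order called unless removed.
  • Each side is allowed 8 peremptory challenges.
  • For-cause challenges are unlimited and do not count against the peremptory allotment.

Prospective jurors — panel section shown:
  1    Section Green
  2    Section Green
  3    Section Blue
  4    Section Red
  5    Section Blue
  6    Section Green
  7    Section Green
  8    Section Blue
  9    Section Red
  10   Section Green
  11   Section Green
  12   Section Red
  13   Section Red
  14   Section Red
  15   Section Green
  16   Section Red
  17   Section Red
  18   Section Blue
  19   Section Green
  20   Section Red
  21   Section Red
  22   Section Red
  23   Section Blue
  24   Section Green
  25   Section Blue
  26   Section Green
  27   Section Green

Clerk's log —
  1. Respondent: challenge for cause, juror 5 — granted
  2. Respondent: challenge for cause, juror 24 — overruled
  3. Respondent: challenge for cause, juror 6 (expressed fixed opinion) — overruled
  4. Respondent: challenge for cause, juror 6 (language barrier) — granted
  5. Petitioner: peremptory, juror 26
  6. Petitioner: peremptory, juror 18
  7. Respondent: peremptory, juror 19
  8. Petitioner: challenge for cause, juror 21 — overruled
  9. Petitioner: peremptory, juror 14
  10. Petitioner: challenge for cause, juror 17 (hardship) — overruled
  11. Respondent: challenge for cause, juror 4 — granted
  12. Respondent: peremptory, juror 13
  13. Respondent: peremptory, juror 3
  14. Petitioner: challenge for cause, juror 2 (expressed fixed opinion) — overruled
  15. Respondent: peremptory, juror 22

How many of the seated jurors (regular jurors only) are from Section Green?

6

Removed: #3, #4, #5, #6, #13, #14, #18, #19, #22, #26.
Seated jurors 1–12: #1, #2, #7, #8, #9, #10, #11, #12, #15, #16, #17, #20 (alternates #21 not counted).
Of those, in Section Green: #1, #2, #7, #10, #11, #15 → 6.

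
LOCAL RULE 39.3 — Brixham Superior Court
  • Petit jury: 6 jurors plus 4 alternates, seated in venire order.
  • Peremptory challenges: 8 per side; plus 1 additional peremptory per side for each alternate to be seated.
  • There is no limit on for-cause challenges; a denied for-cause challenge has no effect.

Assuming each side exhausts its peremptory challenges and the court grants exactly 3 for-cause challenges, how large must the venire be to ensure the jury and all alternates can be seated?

Seats to fill: 6 + 4 alternates = 10.
Peremptories: 8 + 1×4 = 12 per side × 2 sides = 24.
For-cause removals: 3.
Minimum venire: 10 + 24 + 3 = 37.

37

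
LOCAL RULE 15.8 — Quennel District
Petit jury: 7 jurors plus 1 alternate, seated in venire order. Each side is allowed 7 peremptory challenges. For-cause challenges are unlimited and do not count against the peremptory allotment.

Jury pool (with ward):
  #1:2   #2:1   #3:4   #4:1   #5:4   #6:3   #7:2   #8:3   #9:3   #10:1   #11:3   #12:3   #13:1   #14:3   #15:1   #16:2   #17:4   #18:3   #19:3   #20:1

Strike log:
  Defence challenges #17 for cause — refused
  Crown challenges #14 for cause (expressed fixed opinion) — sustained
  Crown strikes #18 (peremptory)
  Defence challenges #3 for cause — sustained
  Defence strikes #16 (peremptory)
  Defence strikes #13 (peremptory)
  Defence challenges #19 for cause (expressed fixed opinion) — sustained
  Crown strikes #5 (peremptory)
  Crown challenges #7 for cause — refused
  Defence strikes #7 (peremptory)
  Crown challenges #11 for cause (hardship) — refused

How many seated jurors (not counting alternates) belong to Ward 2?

1

Removed: #3, #5, #7, #13, #14, #16, #18, #19.
Seated jurors 1–7: #1, #2, #4, #6, #8, #9, #10 (alternates #11 not counted).
Of those, in Ward 2: #1 → 1.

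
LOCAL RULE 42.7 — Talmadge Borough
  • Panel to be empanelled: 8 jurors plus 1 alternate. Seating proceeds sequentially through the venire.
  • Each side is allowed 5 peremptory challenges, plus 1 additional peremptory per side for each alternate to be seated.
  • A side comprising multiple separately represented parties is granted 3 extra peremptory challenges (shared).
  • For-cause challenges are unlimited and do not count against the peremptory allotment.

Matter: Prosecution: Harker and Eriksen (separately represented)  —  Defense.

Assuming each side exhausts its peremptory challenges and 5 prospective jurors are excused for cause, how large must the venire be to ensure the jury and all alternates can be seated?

Seats to fill: 8 + 1 alternates = 9.
Peremptories — Prosecution: 5 + 1×1 + 3 = 9; Defense: 5 + 1×1 = 6; total 15.
For-cause removals: 5.
Minimum venire: 9 + 15 + 5 = 29.

29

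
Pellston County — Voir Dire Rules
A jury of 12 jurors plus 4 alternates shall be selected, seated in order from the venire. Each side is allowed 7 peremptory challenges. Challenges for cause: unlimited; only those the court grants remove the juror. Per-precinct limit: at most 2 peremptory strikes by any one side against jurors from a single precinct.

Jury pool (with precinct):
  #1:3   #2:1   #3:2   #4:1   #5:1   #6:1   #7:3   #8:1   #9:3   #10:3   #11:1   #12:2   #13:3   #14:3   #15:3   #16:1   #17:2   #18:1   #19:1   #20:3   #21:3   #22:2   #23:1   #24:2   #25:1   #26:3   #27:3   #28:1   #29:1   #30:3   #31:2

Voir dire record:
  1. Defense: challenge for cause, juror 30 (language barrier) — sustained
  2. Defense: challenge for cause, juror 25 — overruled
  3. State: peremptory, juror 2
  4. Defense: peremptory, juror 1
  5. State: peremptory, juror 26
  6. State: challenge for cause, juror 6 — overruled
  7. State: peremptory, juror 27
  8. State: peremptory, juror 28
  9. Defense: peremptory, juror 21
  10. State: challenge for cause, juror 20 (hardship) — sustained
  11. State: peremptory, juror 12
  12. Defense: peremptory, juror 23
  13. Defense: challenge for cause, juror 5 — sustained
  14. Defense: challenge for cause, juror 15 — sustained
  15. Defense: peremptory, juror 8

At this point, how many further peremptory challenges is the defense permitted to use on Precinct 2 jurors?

Defense peremptories so far: #1, #21, #23, #8 — 4 of 7 used, 3 left overall.
Against Precinct 2: none yet — per-precinct cap 2 leaves 2.
Binding limit: min(3, 2) = 2.

2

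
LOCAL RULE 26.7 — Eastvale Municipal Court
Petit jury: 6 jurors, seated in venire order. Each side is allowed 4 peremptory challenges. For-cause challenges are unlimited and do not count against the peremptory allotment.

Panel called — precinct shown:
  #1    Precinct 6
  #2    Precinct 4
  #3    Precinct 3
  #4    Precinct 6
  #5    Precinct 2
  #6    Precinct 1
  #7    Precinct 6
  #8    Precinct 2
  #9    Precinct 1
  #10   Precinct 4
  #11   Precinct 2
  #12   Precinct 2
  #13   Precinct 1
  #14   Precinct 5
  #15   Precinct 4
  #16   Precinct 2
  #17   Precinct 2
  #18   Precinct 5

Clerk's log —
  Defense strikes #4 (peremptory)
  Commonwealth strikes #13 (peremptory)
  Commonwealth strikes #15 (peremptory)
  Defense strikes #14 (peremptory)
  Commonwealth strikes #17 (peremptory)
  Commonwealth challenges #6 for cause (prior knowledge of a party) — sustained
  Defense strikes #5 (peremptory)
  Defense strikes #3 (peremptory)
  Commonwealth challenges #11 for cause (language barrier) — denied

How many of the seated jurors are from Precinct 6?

2

Removed: #3, #4, #5, #6, #13, #14, #15, #17.
Seated jurors 1–6: #1, #2, #7, #8, #9, #10.
Of those, in Precinct 6: #1, #7 → 2.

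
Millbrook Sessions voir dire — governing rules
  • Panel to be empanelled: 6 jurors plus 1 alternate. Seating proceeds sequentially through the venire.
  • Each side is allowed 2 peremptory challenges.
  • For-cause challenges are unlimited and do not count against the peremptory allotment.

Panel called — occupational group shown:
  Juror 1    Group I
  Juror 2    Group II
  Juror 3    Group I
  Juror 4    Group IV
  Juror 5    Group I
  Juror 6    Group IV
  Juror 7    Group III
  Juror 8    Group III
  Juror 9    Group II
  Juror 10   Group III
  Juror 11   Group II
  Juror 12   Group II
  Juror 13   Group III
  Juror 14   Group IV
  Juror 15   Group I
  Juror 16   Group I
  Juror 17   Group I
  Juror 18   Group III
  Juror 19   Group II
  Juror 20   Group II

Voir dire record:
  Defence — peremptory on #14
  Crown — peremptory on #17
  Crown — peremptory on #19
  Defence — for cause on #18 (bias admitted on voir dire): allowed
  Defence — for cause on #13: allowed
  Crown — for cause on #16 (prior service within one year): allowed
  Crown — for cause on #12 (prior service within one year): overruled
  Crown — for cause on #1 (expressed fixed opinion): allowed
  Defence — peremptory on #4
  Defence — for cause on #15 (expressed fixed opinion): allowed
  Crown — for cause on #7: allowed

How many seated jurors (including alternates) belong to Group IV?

1

Removed: #1, #4, #7, #13, #14, #15, #16, #17, #18, #19.
Seated (7 incl. alternates): #2, #3, #5, #6, #8, #9, #10.
Of those, in Group IV: #6 → 1.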